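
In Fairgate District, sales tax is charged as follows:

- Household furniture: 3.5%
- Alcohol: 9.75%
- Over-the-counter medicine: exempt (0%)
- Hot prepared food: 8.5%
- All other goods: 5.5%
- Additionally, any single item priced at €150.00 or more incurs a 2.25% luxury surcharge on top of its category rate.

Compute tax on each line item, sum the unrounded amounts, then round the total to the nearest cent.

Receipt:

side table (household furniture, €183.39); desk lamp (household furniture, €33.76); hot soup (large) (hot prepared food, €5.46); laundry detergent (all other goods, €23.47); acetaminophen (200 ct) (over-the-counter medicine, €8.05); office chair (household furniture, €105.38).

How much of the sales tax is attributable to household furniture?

Side table €183.39: household furniture → 3.5% + 2.25% surcharge = 5.75% → €10.544925
Desk lamp €33.76: household furniture → 3.5% → €1.1816
Office chair €105.38: household furniture → 3.5% → €3.6883
Tax on household furniture: unrounded sum = €15.414825 → €15.41

€15.41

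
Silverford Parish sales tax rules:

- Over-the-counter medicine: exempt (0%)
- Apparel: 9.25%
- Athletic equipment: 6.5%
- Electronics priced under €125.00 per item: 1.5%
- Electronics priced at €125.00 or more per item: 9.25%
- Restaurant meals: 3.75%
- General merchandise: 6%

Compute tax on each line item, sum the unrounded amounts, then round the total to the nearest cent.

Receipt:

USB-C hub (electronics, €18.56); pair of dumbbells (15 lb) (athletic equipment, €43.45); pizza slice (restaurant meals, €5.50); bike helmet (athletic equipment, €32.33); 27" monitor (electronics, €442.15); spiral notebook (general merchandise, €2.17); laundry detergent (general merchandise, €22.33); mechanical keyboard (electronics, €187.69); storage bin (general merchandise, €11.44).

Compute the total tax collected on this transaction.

USB-C hub €18.56: electronics, under €125.00 → 1.5% → €0.2784
Pair of dumbbells (15 lb) €43.45: athletic equipment → 6.5% → €2.82425
Pizza slice €5.50: restaurant meals → 3.75% → €0.20625
Bike helmet €32.33: athletic equipment → 6.5% → €2.10145
27" monitor €442.15: electronics, €125.00 or more → 9.25% → €40.898875
Spiral notebook €2.17: general merchandise → 6% → €0.1302
Laundry detergent €22.33: general merchandise → 6% → €1.3398
Mechanical keyboard €187.69: electronics, €125.00 or more → 9.25% → €17.361325
Storage bin €11.44: general merchandise → 6% → €0.6864
Unrounded tax sum = €65.82695 → €65.83

€65.83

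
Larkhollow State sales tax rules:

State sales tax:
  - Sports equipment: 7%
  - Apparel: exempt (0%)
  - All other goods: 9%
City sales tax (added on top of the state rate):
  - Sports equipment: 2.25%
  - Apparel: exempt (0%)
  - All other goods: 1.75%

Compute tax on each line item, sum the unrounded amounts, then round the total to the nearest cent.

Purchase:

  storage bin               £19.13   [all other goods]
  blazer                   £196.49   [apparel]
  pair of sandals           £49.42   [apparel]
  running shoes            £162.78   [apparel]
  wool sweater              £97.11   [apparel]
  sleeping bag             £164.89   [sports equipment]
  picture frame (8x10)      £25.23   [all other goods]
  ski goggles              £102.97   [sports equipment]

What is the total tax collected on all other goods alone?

Storage bin £19.13: all other goods → 9% + 1.75% city = 10.75% → £2.056475
Picture frame (8x10) £25.23: all other goods → 9% + 1.75% city = 10.75% → £2.712225
Tax on all other goods: unrounded sum = £4.7687 → £4.77

£4.77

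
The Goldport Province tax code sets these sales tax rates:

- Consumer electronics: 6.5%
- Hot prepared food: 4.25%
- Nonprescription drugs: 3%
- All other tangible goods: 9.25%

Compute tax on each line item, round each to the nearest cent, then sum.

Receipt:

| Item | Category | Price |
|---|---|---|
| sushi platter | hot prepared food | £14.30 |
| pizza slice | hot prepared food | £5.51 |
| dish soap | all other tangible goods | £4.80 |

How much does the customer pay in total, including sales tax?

£25.89

Sushi platter £14.30: hot prepared food → 4.25% → £0.61
Pizza slice £5.51: hot prepared food → 4.25% → £0.23
Dish soap £4.80: all other tangible goods → 9.25% → £0.44
Subtotal = £24.61; tax = £1.28; total due = £25.89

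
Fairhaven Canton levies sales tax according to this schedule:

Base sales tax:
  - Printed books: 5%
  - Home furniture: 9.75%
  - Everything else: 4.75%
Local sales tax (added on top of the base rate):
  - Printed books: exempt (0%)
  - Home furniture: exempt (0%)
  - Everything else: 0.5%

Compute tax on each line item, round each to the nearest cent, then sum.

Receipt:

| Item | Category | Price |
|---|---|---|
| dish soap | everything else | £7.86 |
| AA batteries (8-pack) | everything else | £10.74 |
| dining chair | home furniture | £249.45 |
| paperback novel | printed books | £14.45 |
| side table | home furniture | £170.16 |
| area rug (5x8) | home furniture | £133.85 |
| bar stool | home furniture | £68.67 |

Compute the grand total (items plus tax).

£717.53

Dish soap £7.86: everything else → 4.75% + 0.5% local = 5.25% → £0.41
AA batteries (8-pack) £10.74: everything else → 4.75% + 0.5% local = 5.25% → £0.56
Dining chair £249.45: home furniture → 9.75% + 0% local = 9.75% → £24.32
Paperback novel £14.45: printed books → 5% + 0% local = 5% → £0.72
Side table £170.16: home furniture → 9.75% + 0% local = 9.75% → £16.59
Area rug (5x8) £133.85: home furniture → 9.75% + 0% local = 9.75% → £13.05
Bar stool £68.67: home furniture → 9.75% + 0% local = 9.75% → £6.70
Subtotal = £655.18; tax = £62.35; total due = £717.53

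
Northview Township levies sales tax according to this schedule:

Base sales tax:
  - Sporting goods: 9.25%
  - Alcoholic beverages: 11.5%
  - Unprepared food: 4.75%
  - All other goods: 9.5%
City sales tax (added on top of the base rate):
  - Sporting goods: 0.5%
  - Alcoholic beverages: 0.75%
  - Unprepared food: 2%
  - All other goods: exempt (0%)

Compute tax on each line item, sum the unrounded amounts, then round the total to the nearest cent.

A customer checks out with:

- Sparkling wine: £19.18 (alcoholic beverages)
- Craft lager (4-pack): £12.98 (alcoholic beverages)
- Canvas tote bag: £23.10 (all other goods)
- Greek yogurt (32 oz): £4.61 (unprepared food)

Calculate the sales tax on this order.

Sparkling wine £19.18: alcoholic beverages → 11.5% + 0.75% city = 12.25% → £2.34955
Craft lager (4-pack) £12.98: alcoholic beverages → 11.5% + 0.75% city = 12.25% → £1.59005
Canvas tote bag £23.10: all other goods → 9.5% + 0% city = 9.5% → £2.1945
Greek yogurt (32 oz) £4.61: unprepared food → 4.75% + 2% city = 6.75% → £0.311175
Unrounded tax sum = £6.445275 → £6.45

£6.45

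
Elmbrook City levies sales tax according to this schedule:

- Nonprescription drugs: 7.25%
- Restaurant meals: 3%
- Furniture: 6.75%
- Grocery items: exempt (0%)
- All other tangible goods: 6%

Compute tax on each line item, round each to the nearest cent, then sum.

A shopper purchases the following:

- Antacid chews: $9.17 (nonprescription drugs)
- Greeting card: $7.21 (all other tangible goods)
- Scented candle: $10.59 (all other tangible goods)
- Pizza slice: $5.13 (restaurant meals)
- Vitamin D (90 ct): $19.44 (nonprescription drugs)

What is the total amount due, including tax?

$54.83

Antacid chews $9.17: nonprescription drugs → 7.25% → $0.66
Greeting card $7.21: all other tangible goods → 6% → $0.43
Scented candle $10.59: all other tangible goods → 6% → $0.64
Pizza slice $5.13: restaurant meals → 3% → $0.15
Vitamin D (90 ct) $19.44: nonprescription drugs → 7.25% → $1.41
Subtotal = $51.54; tax = $3.29; total due = $54.83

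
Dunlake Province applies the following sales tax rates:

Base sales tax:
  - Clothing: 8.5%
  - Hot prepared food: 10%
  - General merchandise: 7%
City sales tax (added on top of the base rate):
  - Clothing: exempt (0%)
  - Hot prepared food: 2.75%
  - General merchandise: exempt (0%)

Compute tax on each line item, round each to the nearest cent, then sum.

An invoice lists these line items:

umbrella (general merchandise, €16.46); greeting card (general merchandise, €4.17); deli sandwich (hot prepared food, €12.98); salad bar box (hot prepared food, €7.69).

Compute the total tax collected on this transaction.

Umbrella €16.46: general merchandise → 7% + 0% city = 7% → €1.15
Greeting card €4.17: general merchandise → 7% + 0% city = 7% → €0.29
Deli sandwich €12.98: hot prepared food → 10% + 2.75% city = 12.75% → €1.65
Salad bar box €7.69: hot prepared food → 10% + 2.75% city = 12.75% → €0.98
Total tax = €1.15 + €0.29 + €1.65 + €0.98 = €4.07

€4.07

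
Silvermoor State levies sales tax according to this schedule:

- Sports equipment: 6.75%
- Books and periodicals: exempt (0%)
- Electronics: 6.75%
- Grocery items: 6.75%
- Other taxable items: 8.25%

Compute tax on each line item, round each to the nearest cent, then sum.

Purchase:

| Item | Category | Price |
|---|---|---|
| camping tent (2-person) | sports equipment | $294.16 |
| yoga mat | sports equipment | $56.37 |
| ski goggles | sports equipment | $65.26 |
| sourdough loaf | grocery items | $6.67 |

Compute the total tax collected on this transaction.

$28.52

Camping tent (2-person) $294.16: sports equipment → 6.75% → $19.86
Yoga mat $56.37: sports equipment → 6.75% → $3.80
Ski goggles $65.26: sports equipment → 6.75% → $4.41
Sourdough loaf $6.67: grocery items → 6.75% → $0.45
Total tax = $19.86 + $3.80 + $4.41 + $0.45 = $28.52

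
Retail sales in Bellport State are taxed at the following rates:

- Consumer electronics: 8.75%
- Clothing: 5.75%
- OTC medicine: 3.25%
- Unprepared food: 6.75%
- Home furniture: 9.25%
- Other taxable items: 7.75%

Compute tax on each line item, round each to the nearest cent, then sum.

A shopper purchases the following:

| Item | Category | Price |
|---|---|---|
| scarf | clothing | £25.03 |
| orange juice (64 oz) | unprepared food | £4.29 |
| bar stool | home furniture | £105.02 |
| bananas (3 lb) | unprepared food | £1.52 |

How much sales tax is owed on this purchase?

£11.54

Scarf £25.03: clothing → 5.75% → £1.44
Orange juice (64 oz) £4.29: unprepared food → 6.75% → £0.29
Bar stool £105.02: home furniture → 9.25% → £9.71
Bananas (3 lb) £1.52: unprepared food → 6.75% → £0.10
Total tax = £1.44 + £0.29 + £9.71 + £0.10 = £11.54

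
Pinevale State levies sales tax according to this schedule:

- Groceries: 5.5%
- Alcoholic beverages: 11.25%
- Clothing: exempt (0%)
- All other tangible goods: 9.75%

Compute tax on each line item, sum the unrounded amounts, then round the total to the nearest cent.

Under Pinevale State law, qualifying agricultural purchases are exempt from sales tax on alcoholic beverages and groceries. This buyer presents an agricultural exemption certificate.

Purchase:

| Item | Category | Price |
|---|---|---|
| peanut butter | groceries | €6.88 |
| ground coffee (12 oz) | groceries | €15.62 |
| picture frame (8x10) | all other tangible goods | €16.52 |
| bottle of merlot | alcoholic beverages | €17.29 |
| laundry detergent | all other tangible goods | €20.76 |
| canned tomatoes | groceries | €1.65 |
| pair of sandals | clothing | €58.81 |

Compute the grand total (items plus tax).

€141.16

Peanut butter €6.88: groceries, buyer-exempt → 0% → €0.00
Ground coffee (12 oz) €15.62: groceries, buyer-exempt → 0% → €0.00
Picture frame (8x10) €16.52: all other tangible goods → 9.75% → €1.6107
Bottle of merlot €17.29: alcoholic beverages, buyer-exempt → 0% → €0.00
Laundry detergent €20.76: all other tangible goods → 9.75% → €2.0241
Canned tomatoes €1.65: groceries, buyer-exempt → 0% → €0.00
Pair of sandals €58.81: clothing → 0% → €0.00
Subtotal = €137.53; unrounded tax = €3.6348 → €3.63; total due = €141.16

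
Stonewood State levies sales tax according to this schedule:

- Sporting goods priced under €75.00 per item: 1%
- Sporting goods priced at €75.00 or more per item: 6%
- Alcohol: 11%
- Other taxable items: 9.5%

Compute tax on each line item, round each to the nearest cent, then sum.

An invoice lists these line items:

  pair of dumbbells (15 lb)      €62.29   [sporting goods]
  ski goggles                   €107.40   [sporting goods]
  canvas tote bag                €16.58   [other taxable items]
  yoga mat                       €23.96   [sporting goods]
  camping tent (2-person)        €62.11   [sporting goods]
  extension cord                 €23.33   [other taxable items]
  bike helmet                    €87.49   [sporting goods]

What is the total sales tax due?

€16.97

Pair of dumbbells (15 lb) €62.29: sporting goods, under €75.00 → 1% → €0.62
Ski goggles €107.40: sporting goods, €75.00 or more → 6% → €6.44
Canvas tote bag €16.58: other taxable items → 9.5% → €1.58
Yoga mat €23.96: sporting goods, under €75.00 → 1% → €0.24
Camping tent (2-person) €62.11: sporting goods, under €75.00 → 1% → €0.62
Extension cord €23.33: other taxable items → 9.5% → €2.22
Bike helmet €87.49: sporting goods, €75.00 or more → 6% → €5.25
Total tax = €0.62 + €6.44 + €1.58 + €0.24 + €0.62 + €2.22 + €5.25 = €16.97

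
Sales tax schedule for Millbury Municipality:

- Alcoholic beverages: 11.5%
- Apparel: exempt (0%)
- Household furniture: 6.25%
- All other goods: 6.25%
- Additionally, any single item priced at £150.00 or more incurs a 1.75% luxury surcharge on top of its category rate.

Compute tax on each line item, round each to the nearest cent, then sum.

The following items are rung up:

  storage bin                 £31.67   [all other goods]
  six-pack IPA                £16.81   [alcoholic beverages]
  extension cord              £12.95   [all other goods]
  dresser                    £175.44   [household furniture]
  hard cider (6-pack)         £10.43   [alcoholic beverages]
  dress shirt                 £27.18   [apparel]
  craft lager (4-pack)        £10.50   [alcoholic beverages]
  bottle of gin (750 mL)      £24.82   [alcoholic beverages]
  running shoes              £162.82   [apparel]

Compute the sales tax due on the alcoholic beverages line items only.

Six-pack IPA £16.81: alcoholic beverages → 11.5% → £1.93
Hard cider (6-pack) £10.43: alcoholic beverages → 11.5% → £1.20
Craft lager (4-pack) £10.50: alcoholic beverages → 11.5% → £1.21
Bottle of gin (750 mL) £24.82: alcoholic beverages → 11.5% → £2.85
Tax on alcoholic beverages = £1.93 + £1.20 + £1.21 + £2.85 = £7.19

£7.19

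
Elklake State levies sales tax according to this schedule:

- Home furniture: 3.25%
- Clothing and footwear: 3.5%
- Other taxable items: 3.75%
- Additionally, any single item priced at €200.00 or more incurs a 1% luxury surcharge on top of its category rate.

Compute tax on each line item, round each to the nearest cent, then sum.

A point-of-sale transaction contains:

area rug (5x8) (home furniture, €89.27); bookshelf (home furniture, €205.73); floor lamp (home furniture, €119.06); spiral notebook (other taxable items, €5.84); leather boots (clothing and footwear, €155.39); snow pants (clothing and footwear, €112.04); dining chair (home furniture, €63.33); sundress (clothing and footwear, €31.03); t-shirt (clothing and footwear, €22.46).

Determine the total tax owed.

€29.03

Area rug (5x8) €89.27: home furniture → 3.25% → €2.90
Bookshelf €205.73: home furniture → 3.25% + 1% surcharge = 4.25% → €8.74
Floor lamp €119.06: home furniture → 3.25% → €3.87
Spiral notebook €5.84: other taxable items → 3.75% → €0.22
Leather boots €155.39: clothing and footwear → 3.5% → €5.44
Snow pants €112.04: clothing and footwear → 3.5% → €3.92
Dining chair €63.33: home furniture → 3.25% → €2.06
Sundress €31.03: clothing and footwear → 3.5% → €1.09
T-shirt €22.46: clothing and footwear → 3.5% → €0.79
Total tax = €2.90 + €8.74 + €3.87 + €0.22 + €5.44 + €3.92 + €2.06 + €1.09 + €0.79 = €29.03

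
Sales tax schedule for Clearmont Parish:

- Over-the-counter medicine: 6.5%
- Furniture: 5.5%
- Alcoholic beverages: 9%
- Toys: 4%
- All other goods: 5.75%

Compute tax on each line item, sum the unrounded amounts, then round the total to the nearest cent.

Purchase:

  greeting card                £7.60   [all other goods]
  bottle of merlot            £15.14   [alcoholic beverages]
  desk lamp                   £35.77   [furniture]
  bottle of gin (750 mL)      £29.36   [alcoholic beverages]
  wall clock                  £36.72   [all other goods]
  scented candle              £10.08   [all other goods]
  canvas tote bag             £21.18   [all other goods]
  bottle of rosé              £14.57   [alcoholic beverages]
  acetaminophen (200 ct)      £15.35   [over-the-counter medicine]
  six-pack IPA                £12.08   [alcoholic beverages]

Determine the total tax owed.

£13.71

Greeting card £7.60: all other goods → 5.75% → £0.437
Bottle of merlot £15.14: alcoholic beverages → 9% → £1.3626
Desk lamp £35.77: furniture → 5.5% → £1.96735
Bottle of gin (750 mL) £29.36: alcoholic beverages → 9% → £2.6424
Wall clock £36.72: all other goods → 5.75% → £2.1114
Scented candle £10.08: all other goods → 5.75% → £0.5796
Canvas tote bag £21.18: all other goods → 5.75% → £1.21785
Bottle of rosé £14.57: alcoholic beverages → 9% → £1.3113
Acetaminophen (200 ct) £15.35: over-the-counter medicine → 6.5% → £0.99775
Six-pack IPA £12.08: alcoholic beverages → 9% → £1.0872
Unrounded tax sum = £13.71445 → £13.71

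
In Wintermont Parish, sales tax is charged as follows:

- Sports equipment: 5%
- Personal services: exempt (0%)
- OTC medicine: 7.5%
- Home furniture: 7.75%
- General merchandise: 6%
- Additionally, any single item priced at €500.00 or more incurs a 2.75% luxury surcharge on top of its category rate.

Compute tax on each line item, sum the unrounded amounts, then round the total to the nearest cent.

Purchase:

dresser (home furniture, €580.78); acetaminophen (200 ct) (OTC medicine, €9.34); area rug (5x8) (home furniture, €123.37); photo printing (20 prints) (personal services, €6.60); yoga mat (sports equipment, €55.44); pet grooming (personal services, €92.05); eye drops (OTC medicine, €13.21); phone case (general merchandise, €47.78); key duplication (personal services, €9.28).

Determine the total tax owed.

€77.87

Dresser €580.78: home furniture → 7.75% + 2.75% surcharge = 10.5% → €60.9819
Acetaminophen (200 ct) €9.34: OTC medicine → 7.5% → €0.7005
Area rug (5x8) €123.37: home furniture → 7.75% → €9.561175
Photo printing (20 prints) €6.60: personal services → 0% → €0.00
Yoga mat €55.44: sports equipment → 5% → €2.772
Pet grooming €92.05: personal services → 0% → €0.00
Eye drops €13.21: OTC medicine → 7.5% → €0.99075
Phone case €47.78: general merchandise → 6% → €2.8668
Key duplication €9.28: personal services → 0% → €0.00
Unrounded tax sum = €77.873125 → €77.87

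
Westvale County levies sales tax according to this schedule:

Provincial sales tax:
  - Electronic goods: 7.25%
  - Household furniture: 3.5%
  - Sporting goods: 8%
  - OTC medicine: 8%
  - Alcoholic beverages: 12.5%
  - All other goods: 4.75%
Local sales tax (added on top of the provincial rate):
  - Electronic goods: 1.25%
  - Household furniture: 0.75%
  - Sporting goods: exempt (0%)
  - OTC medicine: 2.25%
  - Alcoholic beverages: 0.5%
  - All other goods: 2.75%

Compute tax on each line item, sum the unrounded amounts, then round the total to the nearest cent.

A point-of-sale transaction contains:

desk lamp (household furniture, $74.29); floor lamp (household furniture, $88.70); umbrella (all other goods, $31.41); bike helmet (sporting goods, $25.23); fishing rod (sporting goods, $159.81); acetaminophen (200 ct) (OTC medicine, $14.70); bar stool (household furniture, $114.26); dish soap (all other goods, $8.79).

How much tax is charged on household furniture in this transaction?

$11.78

Desk lamp $74.29: household furniture → 3.5% + 0.75% local = 4.25% → $3.157325
Floor lamp $88.70: household furniture → 3.5% + 0.75% local = 4.25% → $3.76975
Bar stool $114.26: household furniture → 3.5% + 0.75% local = 4.25% → $4.85605
Tax on household furniture: unrounded sum = $11.783125 → $11.78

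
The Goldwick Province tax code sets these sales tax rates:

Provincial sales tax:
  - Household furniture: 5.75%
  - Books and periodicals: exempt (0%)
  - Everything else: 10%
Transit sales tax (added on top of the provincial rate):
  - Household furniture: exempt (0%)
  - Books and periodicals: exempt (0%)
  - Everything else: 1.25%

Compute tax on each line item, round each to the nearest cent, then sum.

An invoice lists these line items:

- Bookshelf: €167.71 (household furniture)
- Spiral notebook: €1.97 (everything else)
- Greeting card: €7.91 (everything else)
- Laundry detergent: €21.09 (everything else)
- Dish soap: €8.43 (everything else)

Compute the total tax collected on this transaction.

Bookshelf €167.71: household furniture → 5.75% + 0% transit = 5.75% → €9.64
Spiral notebook €1.97: everything else → 10% + 1.25% transit = 11.25% → €0.22
Greeting card €7.91: everything else → 10% + 1.25% transit = 11.25% → €0.89
Laundry detergent €21.09: everything else → 10% + 1.25% transit = 11.25% → €2.37
Dish soap €8.43: everything else → 10% + 1.25% transit = 11.25% → €0.95
Total tax = €9.64 + €0.22 + €0.89 + €2.37 + €0.95 = €14.07

€14.07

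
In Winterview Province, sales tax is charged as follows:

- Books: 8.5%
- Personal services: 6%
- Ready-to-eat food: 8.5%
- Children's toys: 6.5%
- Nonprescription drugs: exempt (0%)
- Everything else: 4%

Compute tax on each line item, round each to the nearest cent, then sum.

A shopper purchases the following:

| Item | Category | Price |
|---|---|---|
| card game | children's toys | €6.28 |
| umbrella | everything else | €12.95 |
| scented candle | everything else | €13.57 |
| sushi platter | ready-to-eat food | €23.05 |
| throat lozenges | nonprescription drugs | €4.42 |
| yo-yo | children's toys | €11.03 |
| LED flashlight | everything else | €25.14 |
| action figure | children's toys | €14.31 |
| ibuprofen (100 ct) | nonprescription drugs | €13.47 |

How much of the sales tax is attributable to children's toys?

Card game €6.28: children's toys → 6.5% → €0.41
Yo-yo €11.03: children's toys → 6.5% → €0.72
Action figure €14.31: children's toys → 6.5% → €0.93
Tax on children's toys = €0.41 + €0.72 + €0.93 = €2.06

€2.06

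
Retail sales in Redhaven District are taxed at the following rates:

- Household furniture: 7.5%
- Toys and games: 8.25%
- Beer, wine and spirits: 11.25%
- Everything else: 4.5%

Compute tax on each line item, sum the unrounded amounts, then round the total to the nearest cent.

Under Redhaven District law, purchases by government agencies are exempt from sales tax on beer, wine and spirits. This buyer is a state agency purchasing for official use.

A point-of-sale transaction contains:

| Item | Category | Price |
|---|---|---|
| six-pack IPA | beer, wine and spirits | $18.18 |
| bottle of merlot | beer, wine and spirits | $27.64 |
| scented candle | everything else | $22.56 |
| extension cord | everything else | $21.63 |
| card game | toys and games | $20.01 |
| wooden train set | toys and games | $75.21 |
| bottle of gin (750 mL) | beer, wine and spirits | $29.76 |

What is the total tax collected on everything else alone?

$1.99

Scented candle $22.56: everything else → 4.5% → $1.0152
Extension cord $21.63: everything else → 4.5% → $0.97335
Tax on everything else: unrounded sum = $1.98855 → $1.99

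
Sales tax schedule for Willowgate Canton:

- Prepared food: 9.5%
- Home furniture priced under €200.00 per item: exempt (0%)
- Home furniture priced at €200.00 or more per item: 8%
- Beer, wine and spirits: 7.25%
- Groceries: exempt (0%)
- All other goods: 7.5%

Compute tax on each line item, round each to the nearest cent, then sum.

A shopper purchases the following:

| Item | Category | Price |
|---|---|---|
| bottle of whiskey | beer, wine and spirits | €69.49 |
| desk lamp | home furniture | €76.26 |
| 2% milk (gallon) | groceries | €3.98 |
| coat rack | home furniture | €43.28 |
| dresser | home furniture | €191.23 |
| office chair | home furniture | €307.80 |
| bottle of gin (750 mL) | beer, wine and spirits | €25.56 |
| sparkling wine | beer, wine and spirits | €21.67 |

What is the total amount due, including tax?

€772.35

Bottle of whiskey €69.49: beer, wine and spirits → 7.25% → €5.04
Desk lamp €76.26: home furniture, under €200.00 → 0% → €0.00
2% milk (gallon) €3.98: groceries → 0% → €0.00
Coat rack €43.28: home furniture, under €200.00 → 0% → €0.00
Dresser €191.23: home furniture, under €200.00 → 0% → €0.00
Office chair €307.80: home furniture, €200.00 or more → 8% → €24.62
Bottle of gin (750 mL) €25.56: beer, wine and spirits → 7.25% → €1.85
Sparkling wine €21.67: beer, wine and spirits → 7.25% → €1.57
Subtotal = €739.27; tax = €33.08; total due = €772.35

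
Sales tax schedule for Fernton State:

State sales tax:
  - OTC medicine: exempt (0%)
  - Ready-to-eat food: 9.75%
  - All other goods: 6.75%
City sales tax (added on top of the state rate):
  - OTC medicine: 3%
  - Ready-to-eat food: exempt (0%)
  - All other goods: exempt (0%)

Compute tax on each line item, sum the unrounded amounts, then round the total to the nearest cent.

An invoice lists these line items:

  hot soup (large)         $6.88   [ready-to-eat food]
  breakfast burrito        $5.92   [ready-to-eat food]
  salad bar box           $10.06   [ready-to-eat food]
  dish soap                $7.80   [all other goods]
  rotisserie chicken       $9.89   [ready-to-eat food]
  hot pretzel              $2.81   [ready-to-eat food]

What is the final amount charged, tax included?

Hot soup (large) $6.88: ready-to-eat food → 9.75% + 0% city = 9.75% → $0.6708
Breakfast burrito $5.92: ready-to-eat food → 9.75% + 0% city = 9.75% → $0.5772
Salad bar box $10.06: ready-to-eat food → 9.75% + 0% city = 9.75% → $0.98085
Dish soap $7.80: all other goods → 6.75% + 0% city = 6.75% → $0.5265
Rotisserie chicken $9.89: ready-to-eat food → 9.75% + 0% city = 9.75% → $0.964275
Hot pretzel $2.81: ready-to-eat food → 9.75% + 0% city = 9.75% → $0.273975
Subtotal = $43.36; unrounded tax = $3.9936 → $3.99; total due = $47.35

$47.35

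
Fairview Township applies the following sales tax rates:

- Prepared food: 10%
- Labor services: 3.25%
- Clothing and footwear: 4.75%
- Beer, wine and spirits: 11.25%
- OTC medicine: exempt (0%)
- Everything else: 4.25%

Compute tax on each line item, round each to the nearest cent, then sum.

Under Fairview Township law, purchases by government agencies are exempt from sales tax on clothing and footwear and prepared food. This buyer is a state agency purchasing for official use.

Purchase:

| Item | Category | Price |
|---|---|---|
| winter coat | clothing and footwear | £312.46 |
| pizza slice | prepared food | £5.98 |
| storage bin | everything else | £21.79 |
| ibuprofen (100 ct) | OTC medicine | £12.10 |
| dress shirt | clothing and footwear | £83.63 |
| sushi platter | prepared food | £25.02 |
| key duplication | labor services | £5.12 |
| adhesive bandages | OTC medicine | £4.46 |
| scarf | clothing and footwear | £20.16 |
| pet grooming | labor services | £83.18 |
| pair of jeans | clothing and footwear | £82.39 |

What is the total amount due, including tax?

£660.09

Winter coat £312.46: clothing and footwear, buyer-exempt → 0% → £0.00
Pizza slice £5.98: prepared food, buyer-exempt → 0% → £0.00
Storage bin £21.79: everything else → 4.25% → £0.93
Ibuprofen (100 ct) £12.10: OTC medicine → 0% → £0.00
Dress shirt £83.63: clothing and footwear, buyer-exempt → 0% → £0.00
Sushi platter £25.02: prepared food, buyer-exempt → 0% → £0.00
Key duplication £5.12: labor services → 3.25% → £0.17
Adhesive bandages £4.46: OTC medicine → 0% → £0.00
Scarf £20.16: clothing and footwear, buyer-exempt → 0% → £0.00
Pet grooming £83.18: labor services → 3.25% → £2.70
Pair of jeans £82.39: clothing and footwear, buyer-exempt → 0% → £0.00
Subtotal = £656.29; tax = £3.80; total due = £660.09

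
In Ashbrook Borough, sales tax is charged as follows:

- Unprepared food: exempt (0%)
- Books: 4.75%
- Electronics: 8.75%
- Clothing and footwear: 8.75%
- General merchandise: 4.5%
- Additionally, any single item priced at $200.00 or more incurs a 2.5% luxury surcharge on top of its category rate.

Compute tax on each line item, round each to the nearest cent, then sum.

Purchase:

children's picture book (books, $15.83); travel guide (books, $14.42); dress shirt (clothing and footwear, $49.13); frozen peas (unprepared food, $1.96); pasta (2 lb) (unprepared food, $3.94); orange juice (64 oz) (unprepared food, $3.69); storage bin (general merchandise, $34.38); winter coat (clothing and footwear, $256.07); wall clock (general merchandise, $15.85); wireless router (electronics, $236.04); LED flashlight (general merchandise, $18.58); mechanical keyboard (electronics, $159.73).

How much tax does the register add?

$78.17

Children's picture book $15.83: books → 4.75% → $0.75
Travel guide $14.42: books → 4.75% → $0.68
Dress shirt $49.13: clothing and footwear → 8.75% → $4.30
Frozen peas $1.96: unprepared food → 0% → $0.00
Pasta (2 lb) $3.94: unprepared food → 0% → $0.00
Orange juice (64 oz) $3.69: unprepared food → 0% → $0.00
Storage bin $34.38: general merchandise → 4.5% → $1.55
Winter coat $256.07: clothing and footwear → 8.75% + 2.5% surcharge = 11.25% → $28.81
Wall clock $15.85: general merchandise → 4.5% → $0.71
Wireless router $236.04: electronics → 8.75% + 2.5% surcharge = 11.25% → $26.55
LED flashlight $18.58: general merchandise → 4.5% → $0.84
Mechanical keyboard $159.73: electronics → 8.75% → $13.98
Total tax = $0.75 + $0.68 + $4.30 + $1.55 + $28.81 + $0.71 + $26.55 + $0.84 + $13.98 = $78.17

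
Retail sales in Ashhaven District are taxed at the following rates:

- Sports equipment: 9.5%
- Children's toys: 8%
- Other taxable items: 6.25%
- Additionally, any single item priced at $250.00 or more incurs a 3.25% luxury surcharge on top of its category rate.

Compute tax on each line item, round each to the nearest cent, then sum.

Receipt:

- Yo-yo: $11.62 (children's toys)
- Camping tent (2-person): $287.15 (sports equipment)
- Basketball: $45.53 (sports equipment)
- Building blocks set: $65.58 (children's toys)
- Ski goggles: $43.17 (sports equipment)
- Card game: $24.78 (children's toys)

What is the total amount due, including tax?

Yo-yo $11.62: children's toys → 8% → $0.93
Camping tent (2-person) $287.15: sports equipment → 9.5% + 3.25% surcharge = 12.75% → $36.61
Basketball $45.53: sports equipment → 9.5% → $4.33
Building blocks set $65.58: children's toys → 8% → $5.25
Ski goggles $43.17: sports equipment → 9.5% → $4.10
Card game $24.78: children's toys → 8% → $1.98
Subtotal = $477.83; tax = $53.20; total due = $531.03

$531.03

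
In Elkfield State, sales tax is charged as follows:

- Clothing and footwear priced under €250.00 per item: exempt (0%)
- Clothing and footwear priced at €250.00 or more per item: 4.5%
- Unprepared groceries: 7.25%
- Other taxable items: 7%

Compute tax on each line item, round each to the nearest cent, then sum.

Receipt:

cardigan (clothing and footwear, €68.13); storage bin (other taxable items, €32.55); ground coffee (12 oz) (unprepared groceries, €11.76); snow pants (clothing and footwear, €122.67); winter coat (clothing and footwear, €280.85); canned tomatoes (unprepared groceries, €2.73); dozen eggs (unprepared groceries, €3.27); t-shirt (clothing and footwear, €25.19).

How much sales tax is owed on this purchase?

Cardigan €68.13: clothing and footwear, under €250.00 → 0% → €0.00
Storage bin €32.55: other taxable items → 7% → €2.28
Ground coffee (12 oz) €11.76: unprepared groceries → 7.25% → €0.85
Snow pants €122.67: clothing and footwear, under €250.00 → 0% → €0.00
Winter coat €280.85: clothing and footwear, €250.00 or more → 4.5% → €12.64
Canned tomatoes €2.73: unprepared groceries → 7.25% → €0.20
Dozen eggs €3.27: unprepared groceries → 7.25% → €0.24
T-shirt €25.19: clothing and footwear, under €250.00 → 0% → €0.00
Total tax = €2.28 + €0.85 + €12.64 + €0.20 + €0.24 = €16.21

€16.21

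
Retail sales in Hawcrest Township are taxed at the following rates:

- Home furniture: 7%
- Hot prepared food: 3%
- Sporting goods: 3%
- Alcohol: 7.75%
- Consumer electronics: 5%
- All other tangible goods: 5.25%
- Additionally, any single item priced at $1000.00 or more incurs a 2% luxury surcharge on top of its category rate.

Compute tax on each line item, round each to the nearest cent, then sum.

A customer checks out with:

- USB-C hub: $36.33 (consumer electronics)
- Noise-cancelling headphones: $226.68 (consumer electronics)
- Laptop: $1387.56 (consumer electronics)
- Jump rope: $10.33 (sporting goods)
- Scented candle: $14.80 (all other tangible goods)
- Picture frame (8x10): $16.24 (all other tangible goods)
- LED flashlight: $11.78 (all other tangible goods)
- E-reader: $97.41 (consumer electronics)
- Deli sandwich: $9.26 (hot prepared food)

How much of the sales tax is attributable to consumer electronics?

$115.15

USB-C hub $36.33: consumer electronics → 5% → $1.82
Noise-cancelling headphones $226.68: consumer electronics → 5% → $11.33
Laptop $1387.56: consumer electronics → 5% + 2% surcharge = 7% → $97.13
E-reader $97.41: consumer electronics → 5% → $4.87
Tax on consumer electronics = $1.82 + $11.33 + $97.13 + $4.87 = $115.15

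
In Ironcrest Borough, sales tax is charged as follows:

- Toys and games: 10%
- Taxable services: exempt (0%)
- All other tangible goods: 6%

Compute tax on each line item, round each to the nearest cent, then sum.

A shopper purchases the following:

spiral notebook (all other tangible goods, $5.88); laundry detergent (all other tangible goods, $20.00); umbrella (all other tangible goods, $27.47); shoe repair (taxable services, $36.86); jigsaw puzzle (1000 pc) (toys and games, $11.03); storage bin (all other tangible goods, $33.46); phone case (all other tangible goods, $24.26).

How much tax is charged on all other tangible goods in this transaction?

$6.67

Spiral notebook $5.88: all other tangible goods → 6% → $0.35
Laundry detergent $20.00: all other tangible goods → 6% → $1.20
Umbrella $27.47: all other tangible goods → 6% → $1.65
Storage bin $33.46: all other tangible goods → 6% → $2.01
Phone case $24.26: all other tangible goods → 6% → $1.46
Tax on all other tangible goods = $0.35 + $1.20 + $1.65 + $2.01 + $1.46 = $6.67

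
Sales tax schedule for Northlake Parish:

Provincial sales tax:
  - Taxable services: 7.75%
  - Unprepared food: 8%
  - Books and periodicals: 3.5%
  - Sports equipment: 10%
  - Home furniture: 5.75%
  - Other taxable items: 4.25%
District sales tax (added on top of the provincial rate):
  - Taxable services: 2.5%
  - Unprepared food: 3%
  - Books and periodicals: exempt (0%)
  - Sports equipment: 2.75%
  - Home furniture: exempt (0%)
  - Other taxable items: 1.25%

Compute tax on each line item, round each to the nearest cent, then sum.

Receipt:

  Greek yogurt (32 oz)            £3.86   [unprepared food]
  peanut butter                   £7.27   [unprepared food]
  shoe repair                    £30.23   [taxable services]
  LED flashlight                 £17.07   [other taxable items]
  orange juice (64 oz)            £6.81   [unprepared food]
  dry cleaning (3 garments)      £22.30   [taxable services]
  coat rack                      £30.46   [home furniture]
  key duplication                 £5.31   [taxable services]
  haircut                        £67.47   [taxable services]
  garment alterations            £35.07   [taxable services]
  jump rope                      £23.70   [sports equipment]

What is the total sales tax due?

Greek yogurt (32 oz) £3.86: unprepared food → 8% + 3% district = 11% → £0.42
Peanut butter £7.27: unprepared food → 8% + 3% district = 11% → £0.80
Shoe repair £30.23: taxable services → 7.75% + 2.5% district = 10.25% → £3.10
LED flashlight £17.07: other taxable items → 4.25% + 1.25% district = 5.5% → £0.94
Orange juice (64 oz) £6.81: unprepared food → 8% + 3% district = 11% → £0.75
Dry cleaning (3 garments) £22.30: taxable services → 7.75% + 2.5% district = 10.25% → £2.29
Coat rack £30.46: home furniture → 5.75% + 0% district = 5.75% → £1.75
Key duplication £5.31: taxable services → 7.75% + 2.5% district = 10.25% → £0.54
Haircut £67.47: taxable services → 7.75% + 2.5% district = 10.25% → £6.92
Garment alterations £35.07: taxable services → 7.75% + 2.5% district = 10.25% → £3.59
Jump rope £23.70: sports equipment → 10% + 2.75% district = 12.75% → £3.02
Total tax = £0.42 + £0.80 + £3.10 + £0.94 + £0.75 + £2.29 + £1.75 + £0.54 + £6.92 + £3.59 + £3.02 = £24.12

£24.12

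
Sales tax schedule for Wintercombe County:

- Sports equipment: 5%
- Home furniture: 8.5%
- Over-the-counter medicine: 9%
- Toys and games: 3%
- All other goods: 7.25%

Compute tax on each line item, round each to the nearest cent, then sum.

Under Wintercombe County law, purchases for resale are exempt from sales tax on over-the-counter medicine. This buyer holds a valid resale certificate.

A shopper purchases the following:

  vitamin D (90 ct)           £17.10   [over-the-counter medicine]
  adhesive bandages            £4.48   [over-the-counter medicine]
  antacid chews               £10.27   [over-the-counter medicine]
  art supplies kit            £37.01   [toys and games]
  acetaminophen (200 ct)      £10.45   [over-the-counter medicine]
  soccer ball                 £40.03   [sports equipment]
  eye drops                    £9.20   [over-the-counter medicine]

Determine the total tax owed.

Vitamin D (90 ct) £17.10: over-the-counter medicine, buyer-exempt → 0% → £0.00
Adhesive bandages £4.48: over-the-counter medicine, buyer-exempt → 0% → £0.00
Antacid chews £10.27: over-the-counter medicine, buyer-exempt → 0% → £0.00
Art supplies kit £37.01: toys and games → 3% → £1.11
Acetaminophen (200 ct) £10.45: over-the-counter medicine, buyer-exempt → 0% → £0.00
Soccer ball £40.03: sports equipment → 5% → £2.00
Eye drops £9.20: over-the-counter medicine, buyer-exempt → 0% → £0.00
Total tax = £1.11 + £2.00 = £3.11

£3.11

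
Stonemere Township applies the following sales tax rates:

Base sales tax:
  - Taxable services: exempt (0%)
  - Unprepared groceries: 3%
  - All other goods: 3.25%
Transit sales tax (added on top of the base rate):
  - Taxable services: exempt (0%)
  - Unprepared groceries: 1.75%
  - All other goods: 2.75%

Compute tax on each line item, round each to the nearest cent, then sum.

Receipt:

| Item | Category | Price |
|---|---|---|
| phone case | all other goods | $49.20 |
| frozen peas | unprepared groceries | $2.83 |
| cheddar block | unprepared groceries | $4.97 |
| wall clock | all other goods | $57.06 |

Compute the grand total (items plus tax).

Phone case $49.20: all other goods → 3.25% + 2.75% transit = 6% → $2.95
Frozen peas $2.83: unprepared groceries → 3% + 1.75% transit = 4.75% → $0.13
Cheddar block $4.97: unprepared groceries → 3% + 1.75% transit = 4.75% → $0.24
Wall clock $57.06: all other goods → 3.25% + 2.75% transit = 6% → $3.42
Subtotal = $114.06; tax = $6.74; total due = $120.80

$120.80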